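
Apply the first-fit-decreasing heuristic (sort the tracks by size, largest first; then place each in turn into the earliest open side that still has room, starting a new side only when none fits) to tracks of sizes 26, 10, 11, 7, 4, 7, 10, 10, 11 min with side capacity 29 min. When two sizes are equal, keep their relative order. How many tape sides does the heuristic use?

4

Sorted descending: 26, 11, 11, 10, 10, 10, 7, 7, 4.
  26 → side 1 (new)  [load 26/29]
  11 → side 2 (new)  [load 11/29]
  11 → side 2  [load 22/29]
  10 → side 3 (new)  [load 10/29]
  10 → side 3  [load 20/29]
  10 → side 4 (new)  [load 10/29]
  7 → side 2  [load 29/29]
  7 → side 3  [load 27/29]
  4 → side 4  [load 14/29]
4 tape sides opened.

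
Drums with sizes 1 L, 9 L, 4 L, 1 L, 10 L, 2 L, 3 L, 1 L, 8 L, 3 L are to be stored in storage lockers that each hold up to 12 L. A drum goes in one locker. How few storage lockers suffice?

4

Total = 10 + 9 + 8 + 4 + 3 + 3 + 2 + 1 + 1 + 1 = 42 L.
Lower bound: ⌈42/12⌉ = 4 storage lockers.
A packing using 4 storage lockers:
  locker 1: 10 + 2 = 12
  locker 2: 9 + 3 = 12
  locker 3: 8 + 4 = 12
  locker 4: 3 + 1 + 1 + 1 = 6
This matches the lower bound, so 4 is optimal.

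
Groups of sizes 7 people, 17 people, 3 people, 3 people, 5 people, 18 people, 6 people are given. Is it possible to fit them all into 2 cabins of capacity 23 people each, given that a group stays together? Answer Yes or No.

Total = 59 people; ⌈59/23⌉ = 3.
At least 3 cabins are required, but only 2 are allowed.

No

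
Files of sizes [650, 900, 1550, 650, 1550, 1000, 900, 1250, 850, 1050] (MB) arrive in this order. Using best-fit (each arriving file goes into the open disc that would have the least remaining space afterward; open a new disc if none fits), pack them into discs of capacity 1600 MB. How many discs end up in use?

8

  650 → disc 1 (new)  [load 650/1600]
  900 → disc 1  [load 1550/1600]
  1550 → disc 2 (new)  [load 1550/1600]
  650 → disc 3 (new)  [load 650/1600]
  1550 → disc 4 (new)  [load 1550/1600]
  1000 → disc 5 (new)  [load 1000/1600]
  900 → disc 3  [load 1550/1600]
  1250 → disc 6 (new)  [load 1250/1600]
  850 → disc 7 (new)  [load 850/1600]
  1050 → disc 8 (new)  [load 1050/1600]
8 discs opened.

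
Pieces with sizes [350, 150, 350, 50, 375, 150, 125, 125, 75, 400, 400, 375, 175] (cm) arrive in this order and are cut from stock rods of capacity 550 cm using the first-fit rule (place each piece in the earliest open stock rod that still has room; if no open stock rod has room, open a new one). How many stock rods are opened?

7

  350 → stock rod 1 (new)  [load 350/550]
  150 → stock rod 1  [load 500/550]
  350 → stock rod 2 (new)  [load 350/550]
  50 → stock rod 1  [load 550/550]
  375 → stock rod 3 (new)  [load 375/550]
  150 → stock rod 2  [load 500/550]
  125 → stock rod 3  [load 500/550]
  125 → stock rod 4 (new)  [load 125/550]
  75 → stock rod 4  [load 200/550]
  400 → stock rod 5 (new)  [load 400/550]
  400 → stock rod 6 (new)  [load 400/550]
  375 → stock rod 7 (new)  [load 375/550]
  175 → stock rod 4  [load 375/550]
7 stock rods opened.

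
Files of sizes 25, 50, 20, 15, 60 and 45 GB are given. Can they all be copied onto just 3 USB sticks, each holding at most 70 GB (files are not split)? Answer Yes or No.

Total = 215 GB; ⌈215/70⌉ = 4.
At least 4 USB sticks are required, but only 3 are allowed.

No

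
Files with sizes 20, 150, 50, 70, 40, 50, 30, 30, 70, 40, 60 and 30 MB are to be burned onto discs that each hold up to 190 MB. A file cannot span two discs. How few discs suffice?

Total = 150 + 70 + 70 + 60 + 50 + 50 + 40 + 40 + 30 + 30 + 30 + 20 = 640 MB.
Lower bound: ⌈640/190⌉ = 4 discs.
A packing using 4 discs:
  disc 1: 150 + 40 = 190
  disc 2: 70 + 70 + 50 = 190
  disc 3: 60 + 50 + 40 + 30 = 180
  disc 4: 30 + 30 + 20 = 80
This matches the lower bound, so 4 is optimal.

4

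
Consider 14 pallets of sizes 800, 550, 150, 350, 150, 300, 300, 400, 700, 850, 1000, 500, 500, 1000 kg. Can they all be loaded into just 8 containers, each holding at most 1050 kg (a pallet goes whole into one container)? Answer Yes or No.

Yes

A valid assignment using 8 containers:
  container 1: 1000 = 1000
  container 2: 1000 = 1000
  container 3: 850 + 150 = 1000
  container 4: 800 + 150 = 950
  container 5: 700 + 350 = 1050
  container 6: 550 + 500 = 1050
  container 7: 500 + 400 = 900
  container 8: 300 + 300 = 600
Every load is within 1050 kg, so 8 containers suffice.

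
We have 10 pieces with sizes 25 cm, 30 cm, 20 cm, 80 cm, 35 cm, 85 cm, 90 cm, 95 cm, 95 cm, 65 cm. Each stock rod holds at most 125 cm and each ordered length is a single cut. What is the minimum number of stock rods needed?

Total = 95 + 95 + 90 + 85 + 80 + 65 + 35 + 30 + 25 + 20 = 620 cm.
Lower bound: ⌈620/125⌉ = 5 stock rods.
Also, 6 pieces each exceed 125/2 cm, and no two of those can share a stock rod, so at least 6 stock rods are needed.
A packing using 6 stock rods:
  stock rod 1: 95 + 30 = 125
  stock rod 2: 95 + 25 = 120
  stock rod 3: 90 + 35 = 125
  stock rod 4: 85 + 20 = 105
  stock rod 5: 80 = 80
  stock rod 6: 65 = 65
This matches the lower bound, so 6 is optimal.

6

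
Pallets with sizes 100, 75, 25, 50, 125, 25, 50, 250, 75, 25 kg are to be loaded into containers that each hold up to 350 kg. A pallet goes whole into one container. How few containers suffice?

Total = 250 + 125 + 100 + 75 + 75 + 50 + 50 + 25 + 25 + 25 = 800 kg.
Lower bound: ⌈800/350⌉ = 3 containers.
A packing using 3 containers:
  container 1: 250 + 100 = 350
  container 2: 125 + 75 + 75 + 50 + 25 = 350
  container 3: 50 + 25 + 25 = 100
This matches the lower bound, so 3 is optimal.

3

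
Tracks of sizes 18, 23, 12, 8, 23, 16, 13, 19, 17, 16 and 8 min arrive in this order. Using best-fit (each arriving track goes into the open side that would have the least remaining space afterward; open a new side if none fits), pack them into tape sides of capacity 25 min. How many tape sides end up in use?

  18 → side 1 (new)  [load 18/25]
  23 → side 2 (new)  [load 23/25]
  12 → side 3 (new)  [load 12/25]
  8 → side 3  [load 20/25]
  23 → side 4 (new)  [load 23/25]
  16 → side 5 (new)  [load 16/25]
  13 → side 6 (new)  [load 13/25]
  19 → side 7 (new)  [load 19/25]
  17 → side 8 (new)  [load 17/25]
  16 → side 9 (new)  [load 16/25]
  8 → side 8  [load 25/25]
9 tape sides opened.

9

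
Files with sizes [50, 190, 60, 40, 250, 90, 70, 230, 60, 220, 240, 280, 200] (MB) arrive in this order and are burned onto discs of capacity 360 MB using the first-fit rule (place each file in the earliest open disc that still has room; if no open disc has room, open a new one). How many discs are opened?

  50 → disc 1 (new)  [load 50/360]
  190 → disc 1  [load 240/360]
  60 → disc 1  [load 300/360]
  40 → disc 1  [load 340/360]
  250 → disc 2 (new)  [load 250/360]
  90 → disc 2  [load 340/360]
  70 → disc 3 (new)  [load 70/360]
  230 → disc 3  [load 300/360]
  60 → disc 3  [load 360/360]
  220 → disc 4 (new)  [load 220/360]
  240 → disc 5 (new)  [load 240/360]
  280 → disc 6 (new)  [load 280/360]
  200 → disc 7 (new)  [load 200/360]
7 discs opened.

7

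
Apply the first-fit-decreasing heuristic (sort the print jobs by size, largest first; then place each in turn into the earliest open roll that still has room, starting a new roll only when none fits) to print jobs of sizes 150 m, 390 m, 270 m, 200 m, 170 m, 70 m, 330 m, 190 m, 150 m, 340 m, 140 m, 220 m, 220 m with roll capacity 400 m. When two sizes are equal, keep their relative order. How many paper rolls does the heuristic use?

Sorted descending: 390, 340, 330, 270, 220, 220, 200, 190, 170, 150, 150, 140, 70.
  390 → roll 1 (new)  [load 390/400]
  340 → roll 2 (new)  [load 340/400]
  330 → roll 3 (new)  [load 330/400]
  270 → roll 4 (new)  [load 270/400]
  220 → roll 5 (new)  [load 220/400]
  220 → roll 6 (new)  [load 220/400]
  200 → roll 7 (new)  [load 200/400]
  190 → roll 7  [load 390/400]
  170 → roll 5  [load 390/400]
  150 → roll 6  [load 370/400]
  150 → roll 8 (new)  [load 150/400]
  140 → roll 8  [load 290/400]
  70 → roll 3  [load 400/400]
8 paper rolls opened.

8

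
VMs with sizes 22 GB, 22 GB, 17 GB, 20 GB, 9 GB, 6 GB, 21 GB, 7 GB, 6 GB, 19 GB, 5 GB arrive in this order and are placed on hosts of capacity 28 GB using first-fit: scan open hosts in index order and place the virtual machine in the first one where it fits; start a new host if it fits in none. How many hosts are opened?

  22 → host 1 (new)  [load 22/28]
  22 → host 2 (new)  [load 22/28]
  17 → host 3 (new)  [load 17/28]
  20 → host 4 (new)  [load 20/28]
  9 → host 3  [load 26/28]
  6 → host 1  [load 28/28]
  21 → host 5 (new)  [load 21/28]
  7 → host 4  [load 27/28]
  6 → host 2  [load 28/28]
  19 → host 6 (new)  [load 19/28]
  5 → host 5  [load 26/28]
6 hosts opened.

6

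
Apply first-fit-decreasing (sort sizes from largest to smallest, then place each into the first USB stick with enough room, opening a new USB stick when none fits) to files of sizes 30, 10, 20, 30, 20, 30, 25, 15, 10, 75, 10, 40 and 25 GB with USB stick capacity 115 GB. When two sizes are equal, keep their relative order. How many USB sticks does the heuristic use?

3

Sorted descending: 75, 40, 30, 30, 30, 25, 25, 20, 20, 15, 10, 10, 10.
  75 → USB stick 1 (new)  [load 75/115]
  40 → USB stick 1  [load 115/115]
  30 → USB stick 2 (new)  [load 30/115]
  30 → USB stick 2  [load 60/115]
  30 → USB stick 2  [load 90/115]
  25 → USB stick 2  [load 115/115]
  25 → USB stick 3 (new)  [load 25/115]
  20 → USB stick 3  [load 45/115]
  20 → USB stick 3  [load 65/115]
  15 → USB stick 3  [load 80/115]
  10 → USB stick 3  [load 90/115]
  10 → USB stick 3  [load 100/115]
  10 → USB stick 3  [load 110/115]
3 USB sticks opened.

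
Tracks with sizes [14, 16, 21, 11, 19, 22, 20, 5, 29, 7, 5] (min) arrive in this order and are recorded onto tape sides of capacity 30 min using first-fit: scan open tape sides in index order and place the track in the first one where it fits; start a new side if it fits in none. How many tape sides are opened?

  14 → side 1 (new)  [load 14/30]
  16 → side 1  [load 30/30]
  21 → side 2 (new)  [load 21/30]
  11 → side 3 (new)  [load 11/30]
  19 → side 3  [load 30/30]
  22 → side 4 (new)  [load 22/30]
  20 → side 5 (new)  [load 20/30]
  5 → side 2  [load 26/30]
  29 → side 6 (new)  [load 29/30]
  7 → side 4  [load 29/30]
  5 → side 5  [load 25/30]
6 tape sides opened.

6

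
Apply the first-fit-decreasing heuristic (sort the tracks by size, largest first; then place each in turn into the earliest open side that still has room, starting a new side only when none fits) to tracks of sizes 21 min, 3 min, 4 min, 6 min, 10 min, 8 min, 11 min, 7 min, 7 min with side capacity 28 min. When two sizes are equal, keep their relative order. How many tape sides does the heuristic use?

Sorted descending: 21, 11, 10, 8, 7, 7, 6, 4, 3.
  21 → side 1 (new)  [load 21/28]
  11 → side 2 (new)  [load 11/28]
  10 → side 2  [load 21/28]
  8 → side 3 (new)  [load 8/28]
  7 → side 1  [load 28/28]
  7 → side 2  [load 28/28]
  6 → side 3  [load 14/28]
  4 → side 3  [load 18/28]
  3 → side 3  [load 21/28]
3 tape sides opened.

3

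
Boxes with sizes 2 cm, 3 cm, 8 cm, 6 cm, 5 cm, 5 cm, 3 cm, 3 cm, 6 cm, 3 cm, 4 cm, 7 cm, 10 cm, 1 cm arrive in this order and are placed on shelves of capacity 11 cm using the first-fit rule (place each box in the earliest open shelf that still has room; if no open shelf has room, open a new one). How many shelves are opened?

  2 → shelf 1 (new)  [load 2/11]
  3 → shelf 1  [load 5/11]
  8 → shelf 2 (new)  [load 8/11]
  6 → shelf 1  [load 11/11]
  5 → shelf 3 (new)  [load 5/11]
  5 → shelf 3  [load 10/11]
  3 → shelf 2  [load 11/11]
  3 → shelf 4 (new)  [load 3/11]
  6 → shelf 4  [load 9/11]
  3 → shelf 5 (new)  [load 3/11]
  4 → shelf 5  [load 7/11]
  7 → shelf 6 (new)  [load 7/11]
  10 → shelf 7 (new)  [load 10/11]
  1 → shelf 3  [load 11/11]
7 shelves opened.

7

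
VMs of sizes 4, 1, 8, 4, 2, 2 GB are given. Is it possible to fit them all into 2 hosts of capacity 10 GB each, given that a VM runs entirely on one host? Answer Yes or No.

Total = 21 GB; ⌈21/10⌉ = 3.
At least 3 hosts are required, but only 2 are allowed.

No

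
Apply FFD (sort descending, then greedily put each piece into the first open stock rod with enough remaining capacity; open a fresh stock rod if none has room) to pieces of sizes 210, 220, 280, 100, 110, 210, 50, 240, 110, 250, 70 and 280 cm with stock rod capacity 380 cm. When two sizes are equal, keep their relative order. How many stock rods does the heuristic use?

7

Sorted descending: 280, 280, 250, 240, 220, 210, 210, 110, 110, 100, 70, 50.
  280 → stock rod 1 (new)  [load 280/380]
  280 → stock rod 2 (new)  [load 280/380]
  250 → stock rod 3 (new)  [load 250/380]
  240 → stock rod 4 (new)  [load 240/380]
  220 → stock rod 5 (new)  [load 220/380]
  210 → stock rod 6 (new)  [load 210/380]
  210 → stock rod 7 (new)  [load 210/380]
  110 → stock rod 3  [load 360/380]
  110 → stock rod 4  [load 350/380]
  100 → stock rod 1  [load 380/380]
  70 → stock rod 2  [load 350/380]
  50 → stock rod 5  [load 270/380]
7 stock rods opened.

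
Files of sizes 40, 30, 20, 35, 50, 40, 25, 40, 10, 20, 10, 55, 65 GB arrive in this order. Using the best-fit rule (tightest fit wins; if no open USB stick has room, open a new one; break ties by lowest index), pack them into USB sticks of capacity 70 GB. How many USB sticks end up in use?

7

  40 → USB stick 1 (new)  [load 40/70]
  30 → USB stick 1  [load 70/70]
  20 → USB stick 2 (new)  [load 20/70]
  35 → USB stick 2  [load 55/70]
  50 → USB stick 3 (new)  [load 50/70]
  40 → USB stick 4 (new)  [load 40/70]
  25 → USB stick 4  [load 65/70]
  40 → USB stick 5 (new)  [load 40/70]
  10 → USB stick 2  [load 65/70]
  20 → USB stick 3  [load 70/70]
  10 → USB stick 5  [load 50/70]
  55 → USB stick 6 (new)  [load 55/70]
  65 → USB stick 7 (new)  [load 65/70]
7 USB sticks opened.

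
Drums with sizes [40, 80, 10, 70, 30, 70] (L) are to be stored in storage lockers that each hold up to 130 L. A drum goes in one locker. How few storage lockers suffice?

Total = 80 + 70 + 70 + 40 + 30 + 10 = 300 L.
Lower bound: ⌈300/130⌉ = 3 storage lockers.
A packing using 3 storage lockers:
  locker 1: 80 + 40 + 10 = 130
  locker 2: 70 + 30 = 100
  locker 3: 70 = 70
This matches the lower bound, so 3 is optimal.

3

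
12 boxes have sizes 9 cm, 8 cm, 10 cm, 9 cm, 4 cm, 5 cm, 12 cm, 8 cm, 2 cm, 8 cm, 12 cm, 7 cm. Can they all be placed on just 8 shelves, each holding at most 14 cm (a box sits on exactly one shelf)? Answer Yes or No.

No

Total = 94 cm; ⌈94/14⌉ = 7.
8 boxes each exceed half the capacity and cannot share a shelf, forcing at least 8 shelves.
The bound of 8 does not rule out 8, but exhaustive search shows no assignment into 8 shelves of capacity 14 cm exists — the minimum is 9.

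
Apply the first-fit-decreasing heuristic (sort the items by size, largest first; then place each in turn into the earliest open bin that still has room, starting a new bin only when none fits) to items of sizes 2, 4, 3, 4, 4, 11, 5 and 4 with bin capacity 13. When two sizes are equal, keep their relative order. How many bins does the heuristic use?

3

Sorted descending: 11, 5, 4, 4, 4, 4, 3, 2.
  11 → bin 1 (new)  [load 11/13]
  5 → bin 2 (new)  [load 5/13]
  4 → bin 2  [load 9/13]
  4 → bin 2  [load 13/13]
  4 → bin 3 (new)  [load 4/13]
  4 → bin 3  [load 8/13]
  3 → bin 3  [load 11/13]
  2 → bin 1  [load 13/13]
3 bins opened.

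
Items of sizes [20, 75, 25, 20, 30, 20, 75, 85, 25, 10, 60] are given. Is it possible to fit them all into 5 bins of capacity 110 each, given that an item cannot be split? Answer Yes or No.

A valid assignment using 5 bins:
  bin 1: 85 + 25 = 110
  bin 2: 75 + 30 = 105
  bin 3: 75 + 25 + 10 = 110
  bin 4: 60 + 20 + 20 = 100
  bin 5: 20 = 20
Every load is within 110, so 5 bins suffice.

Yes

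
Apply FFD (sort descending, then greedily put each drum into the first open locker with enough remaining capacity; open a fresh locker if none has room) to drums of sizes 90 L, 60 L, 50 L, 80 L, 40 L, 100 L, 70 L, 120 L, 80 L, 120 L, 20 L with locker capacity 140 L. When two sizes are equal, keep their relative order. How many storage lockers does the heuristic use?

Sorted descending: 120, 120, 100, 90, 80, 80, 70, 60, 50, 40, 20.
  120 → locker 1 (new)  [load 120/140]
  120 → locker 2 (new)  [load 120/140]
  100 → locker 3 (new)  [load 100/140]
  90 → locker 4 (new)  [load 90/140]
  80 → locker 5 (new)  [load 80/140]
  80 → locker 6 (new)  [load 80/140]
  70 → locker 7 (new)  [load 70/140]
  60 → locker 5  [load 140/140]
  50 → locker 4  [load 140/140]
  40 → locker 3  [load 140/140]
  20 → locker 1  [load 140/140]
7 storage lockers opened.

7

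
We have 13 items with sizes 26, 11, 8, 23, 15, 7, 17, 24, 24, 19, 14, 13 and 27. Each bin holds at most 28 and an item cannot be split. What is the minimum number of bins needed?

Total = 27 + 26 + 24 + 24 + 23 + 19 + 17 + 15 + 14 + 13 + 11 + 8 + 7 = 228.
Lower bound: ⌈228/28⌉ = 9 bins.
A packing using 9 bins:
  bin 1: 27 = 27
  bin 2: 26 = 26
  bin 3: 24 = 24
  bin 4: 24 = 24
  bin 5: 23 = 23
  bin 6: 19 + 8 = 27
  bin 7: 17 + 11 = 28
  bin 8: 15 + 13 = 28
  bin 9: 14 + 7 = 21
This matches the lower bound, so 9 is optimal.

9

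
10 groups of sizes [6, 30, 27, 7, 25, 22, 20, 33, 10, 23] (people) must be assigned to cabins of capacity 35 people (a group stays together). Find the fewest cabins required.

Total = 33 + 30 + 27 + 25 + 23 + 22 + 20 + 10 + 7 + 6 = 203 people.
Lower bound: ⌈203/35⌉ = 6 cabins.
Also, 7 groups each exceed 35/2 people, and no two of those can share a cabin, so at least 7 cabins are needed.
A packing using 7 cabins:
  cabin 1: 33 = 33
  cabin 2: 30 = 30
  cabin 3: 27 + 7 = 34
  cabin 4: 25 + 10 = 35
  cabin 5: 23 + 6 = 29
  cabin 6: 22 = 22
  cabin 7: 20 = 20
This matches the lower bound, so 7 is optimal.

7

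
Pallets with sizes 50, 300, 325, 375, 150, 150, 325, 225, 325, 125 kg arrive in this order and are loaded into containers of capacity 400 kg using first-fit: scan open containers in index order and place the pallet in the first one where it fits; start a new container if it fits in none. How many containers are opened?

  50 → container 1 (new)  [load 50/400]
  300 → container 1  [load 350/400]
  325 → container 2 (new)  [load 325/400]
  375 → container 3 (new)  [load 375/400]
  150 → container 4 (new)  [load 150/400]
  150 → container 4  [load 300/400]
  325 → container 5 (new)  [load 325/400]
  225 → container 6 (new)  [load 225/400]
  325 → container 7 (new)  [load 325/400]
  125 → container 6  [load 350/400]
7 containers opened.

7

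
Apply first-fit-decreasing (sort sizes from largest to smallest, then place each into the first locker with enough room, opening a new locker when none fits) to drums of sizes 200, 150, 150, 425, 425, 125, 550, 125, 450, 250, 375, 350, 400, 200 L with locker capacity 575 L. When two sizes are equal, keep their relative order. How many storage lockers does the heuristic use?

8

Sorted descending: 550, 450, 425, 425, 400, 375, 350, 250, 200, 200, 150, 150, 125, 125.
  550 → locker 1 (new)  [load 550/575]
  450 → locker 2 (new)  [load 450/575]
  425 → locker 3 (new)  [load 425/575]
  425 → locker 4 (new)  [load 425/575]
  400 → locker 5 (new)  [load 400/575]
  375 → locker 6 (new)  [load 375/575]
  350 → locker 7 (new)  [load 350/575]
  250 → locker 8 (new)  [load 250/575]
  200 → locker 6  [load 575/575]
  200 → locker 7  [load 550/575]
  150 → locker 3  [load 575/575]
  150 → locker 4  [load 575/575]
  125 → locker 2  [load 575/575]
  125 → locker 5  [load 525/575]
8 storage lockers opened.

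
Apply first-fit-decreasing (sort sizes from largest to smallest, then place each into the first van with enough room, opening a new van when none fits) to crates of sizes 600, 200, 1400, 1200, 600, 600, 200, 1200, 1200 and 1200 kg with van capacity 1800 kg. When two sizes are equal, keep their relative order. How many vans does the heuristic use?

Sorted descending: 1400, 1200, 1200, 1200, 1200, 600, 600, 600, 200, 200.
  1400 → van 1 (new)  [load 1400/1800]
  1200 → van 2 (new)  [load 1200/1800]
  1200 → van 3 (new)  [load 1200/1800]
  1200 → van 4 (new)  [load 1200/1800]
  1200 → van 5 (new)  [load 1200/1800]
  600 → van 2  [load 1800/1800]
  600 → van 3  [load 1800/1800]
  600 → van 4  [load 1800/1800]
  200 → van 1  [load 1600/1800]
  200 → van 1  [load 1800/1800]
5 vans opened.

5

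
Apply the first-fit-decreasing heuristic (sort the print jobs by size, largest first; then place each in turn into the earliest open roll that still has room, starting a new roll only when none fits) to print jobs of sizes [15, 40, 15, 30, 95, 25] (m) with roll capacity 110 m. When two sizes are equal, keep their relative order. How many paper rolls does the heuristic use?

Sorted descending: 95, 40, 30, 25, 15, 15.
  95 → roll 1 (new)  [load 95/110]
  40 → roll 2 (new)  [load 40/110]
  30 → roll 2  [load 70/110]
  25 → roll 2  [load 95/110]
  15 → roll 1  [load 110/110]
  15 → roll 2  [load 110/110]
2 paper rolls opened.

2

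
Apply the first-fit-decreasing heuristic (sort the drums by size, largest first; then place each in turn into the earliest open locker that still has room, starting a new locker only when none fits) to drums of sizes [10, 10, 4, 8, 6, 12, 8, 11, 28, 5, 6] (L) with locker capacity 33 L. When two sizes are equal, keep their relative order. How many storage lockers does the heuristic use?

Sorted descending: 28, 12, 11, 10, 10, 8, 8, 6, 6, 5, 4.
  28 → locker 1 (new)  [load 28/33]
  12 → locker 2 (new)  [load 12/33]
  11 → locker 2  [load 23/33]
  10 → locker 2  [load 33/33]
  10 → locker 3 (new)  [load 10/33]
  8 → locker 3  [load 18/33]
  8 → locker 3  [load 26/33]
  6 → locker 3  [load 32/33]
  6 → locker 4 (new)  [load 6/33]
  5 → locker 1  [load 33/33]
  4 → locker 4  [load 10/33]
4 storage lockers opened.

4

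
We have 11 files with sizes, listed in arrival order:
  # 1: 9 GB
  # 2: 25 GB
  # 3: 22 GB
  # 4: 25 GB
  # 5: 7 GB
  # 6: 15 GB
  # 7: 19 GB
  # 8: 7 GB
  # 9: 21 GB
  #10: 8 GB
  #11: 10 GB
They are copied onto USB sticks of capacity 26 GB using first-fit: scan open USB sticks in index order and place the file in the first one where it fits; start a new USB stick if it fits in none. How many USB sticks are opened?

8

  9 → USB stick 1 (new)  [load 9/26]
  25 → USB stick 2 (new)  [load 25/26]
  22 → USB stick 3 (new)  [load 22/26]
  25 → USB stick 4 (new)  [load 25/26]
  7 → USB stick 1  [load 16/26]
  15 → USB stick 5 (new)  [load 15/26]
  19 → USB stick 6 (new)  [load 19/26]
  7 → USB stick 1  [load 23/26]
  21 → USB stick 7 (new)  [load 21/26]
  8 → USB stick 5  [load 23/26]
  10 → USB stick 8 (new)  [load 10/26]
8 USB sticks opened.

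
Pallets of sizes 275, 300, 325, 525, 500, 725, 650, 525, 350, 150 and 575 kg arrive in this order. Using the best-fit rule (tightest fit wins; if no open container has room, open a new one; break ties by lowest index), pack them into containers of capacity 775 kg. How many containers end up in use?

  275 → container 1 (new)  [load 275/775]
  300 → container 1  [load 575/775]
  325 → container 2 (new)  [load 325/775]
  525 → container 3 (new)  [load 525/775]
  500 → container 4 (new)  [load 500/775]
  725 → container 5 (new)  [load 725/775]
  650 → container 6 (new)  [load 650/775]
  525 → container 7 (new)  [load 525/775]
  350 → container 2  [load 675/775]
  150 → container 1  [load 725/775]
  575 → container 8 (new)  [load 575/775]
8 containers opened.

8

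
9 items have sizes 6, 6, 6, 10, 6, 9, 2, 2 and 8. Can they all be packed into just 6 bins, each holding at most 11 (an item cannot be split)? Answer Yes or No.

No

Total = 55; ⌈55/11⌉ = 5.
7 items each exceed half the capacity and cannot share a bin, forcing at least 7 bins.
At least 7 bins are required, but only 6 are allowed.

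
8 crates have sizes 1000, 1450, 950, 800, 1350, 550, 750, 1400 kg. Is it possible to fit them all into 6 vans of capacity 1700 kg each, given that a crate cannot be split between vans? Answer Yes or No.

A valid assignment using 6 vans:
  van 1: 1450 = 1450
  van 2: 1400 = 1400
  van 3: 1350 = 1350
  van 4: 1000 + 550 = 1550
  van 5: 950 + 750 = 1700
  van 6: 800 = 800
Every load is within 1700 kg, so 6 vans suffice.

Yes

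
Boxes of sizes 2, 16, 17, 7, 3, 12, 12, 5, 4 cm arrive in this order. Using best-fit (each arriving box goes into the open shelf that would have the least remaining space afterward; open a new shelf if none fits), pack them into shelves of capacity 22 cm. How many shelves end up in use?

  2 → shelf 1 (new)  [load 2/22]
  16 → shelf 1  [load 18/22]
  17 → shelf 2 (new)  [load 17/22]
  7 → shelf 3 (new)  [load 7/22]
  3 → shelf 1  [load 21/22]
  12 → shelf 3  [load 19/22]
  12 → shelf 4 (new)  [load 12/22]
  5 → shelf 2  [load 22/22]
  4 → shelf 4  [load 16/22]
4 shelves opened.

4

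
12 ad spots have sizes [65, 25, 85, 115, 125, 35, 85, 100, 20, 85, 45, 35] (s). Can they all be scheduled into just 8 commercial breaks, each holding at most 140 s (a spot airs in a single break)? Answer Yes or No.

A valid assignment using 7 commercial breaks:
  break 1: 125 = 125
  break 2: 115 + 25 = 140
  break 3: 100 + 35 = 135
  break 4: 85 + 45 = 130
  break 5: 85 + 35 + 20 = 140
  break 6: 85 = 85
  break 7: 65 = 65
That uses only 7 ≤ 8, so 8 commercial breaks are enough.

Yes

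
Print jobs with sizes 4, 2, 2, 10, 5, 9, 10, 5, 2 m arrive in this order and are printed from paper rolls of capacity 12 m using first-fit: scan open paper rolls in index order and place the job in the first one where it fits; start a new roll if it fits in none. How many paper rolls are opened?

  4 → roll 1 (new)  [load 4/12]
  2 → roll 1  [load 6/12]
  2 → roll 1  [load 8/12]
  10 → roll 2 (new)  [load 10/12]
  5 → roll 3 (new)  [load 5/12]
  9 → roll 4 (new)  [load 9/12]
  10 → roll 5 (new)  [load 10/12]
  5 → roll 3  [load 10/12]
  2 → roll 1  [load 10/12]
5 paper rolls opened.

5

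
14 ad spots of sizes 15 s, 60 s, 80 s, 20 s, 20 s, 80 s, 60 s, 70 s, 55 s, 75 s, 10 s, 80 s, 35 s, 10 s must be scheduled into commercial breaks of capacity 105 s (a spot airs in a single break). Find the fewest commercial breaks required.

8

Total = 80 + 80 + 80 + 75 + 70 + 60 + 60 + 55 + 35 + 20 + 20 + 15 + 10 + 10 = 670 s.
Lower bound: ⌈670/105⌉ = 7 commercial breaks.
Also, 8 ad spots each exceed 105/2 s, and no two of those can share a break, so at least 8 commercial breaks are needed.
A packing using 8 commercial breaks:
  break 1: 80 + 20 = 100
  break 2: 80 + 20 = 100
  break 3: 80 + 15 + 10 = 105
  break 4: 75 + 10 = 85
  break 5: 70 + 35 = 105
  break 6: 60 = 60
  break 7: 60 = 60
  break 8: 55 = 55
This matches the lower bound, so 8 is optimal.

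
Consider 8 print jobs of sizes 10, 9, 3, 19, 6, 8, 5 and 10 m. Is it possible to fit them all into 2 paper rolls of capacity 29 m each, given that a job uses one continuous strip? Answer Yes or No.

Total = 70 m; ⌈70/29⌉ = 3.
At least 3 paper rolls are required, but only 2 are allowed.

No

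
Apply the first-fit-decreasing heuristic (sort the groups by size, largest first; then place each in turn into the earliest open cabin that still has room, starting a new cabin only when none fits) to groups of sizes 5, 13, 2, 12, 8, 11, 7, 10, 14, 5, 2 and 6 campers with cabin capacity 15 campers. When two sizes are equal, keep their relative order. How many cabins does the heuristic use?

7

Sorted descending: 14, 13, 12, 11, 10, 8, 7, 6, 5, 5, 2, 2.
  14 → cabin 1 (new)  [load 14/15]
  13 → cabin 2 (new)  [load 13/15]
  12 → cabin 3 (new)  [load 12/15]
  11 → cabin 4 (new)  [load 11/15]
  10 → cabin 5 (new)  [load 10/15]
  8 → cabin 6 (new)  [load 8/15]
  7 → cabin 6  [load 15/15]
  6 → cabin 7 (new)  [load 6/15]
  5 → cabin 5  [load 15/15]
  5 → cabin 7  [load 11/15]
  2 → cabin 2  [load 15/15]
  2 → cabin 3  [load 14/15]
7 cabins opened.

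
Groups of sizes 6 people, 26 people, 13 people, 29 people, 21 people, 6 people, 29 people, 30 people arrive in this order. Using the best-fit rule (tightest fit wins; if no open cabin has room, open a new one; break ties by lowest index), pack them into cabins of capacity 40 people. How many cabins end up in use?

5

  6 → cabin 1 (new)  [load 6/40]
  26 → cabin 1  [load 32/40]
  13 → cabin 2 (new)  [load 13/40]
  29 → cabin 3 (new)  [load 29/40]
  21 → cabin 2  [load 34/40]
  6 → cabin 2  [load 40/40]
  29 → cabin 4 (new)  [load 29/40]
  30 → cabin 5 (new)  [load 30/40]
5 cabins opened.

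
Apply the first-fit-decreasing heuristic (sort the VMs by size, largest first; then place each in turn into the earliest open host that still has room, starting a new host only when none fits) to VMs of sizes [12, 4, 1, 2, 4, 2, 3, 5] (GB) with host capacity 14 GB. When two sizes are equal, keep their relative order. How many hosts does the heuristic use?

3

Sorted descending: 12, 5, 4, 4, 3, 2, 2, 1.
  12 → host 1 (new)  [load 12/14]
  5 → host 2 (new)  [load 5/14]
  4 → host 2  [load 9/14]
  4 → host 2  [load 13/14]
  3 → host 3 (new)  [load 3/14]
  2 → host 1  [load 14/14]
  2 → host 3  [load 5/14]
  1 → host 2  [load 14/14]
3 hosts opened.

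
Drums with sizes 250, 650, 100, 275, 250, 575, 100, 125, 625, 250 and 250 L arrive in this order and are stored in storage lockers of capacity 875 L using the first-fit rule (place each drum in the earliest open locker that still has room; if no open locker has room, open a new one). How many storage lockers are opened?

  250 → locker 1 (new)  [load 250/875]
  650 → locker 2 (new)  [load 650/875]
  100 → locker 1  [load 350/875]
  275 → locker 1  [load 625/875]
  250 → locker 1  [load 875/875]
  575 → locker 3 (new)  [load 575/875]
  100 → locker 2  [load 750/875]
  125 → locker 2  [load 875/875]
  625 → locker 4 (new)  [load 625/875]
  250 → locker 3  [load 825/875]
  250 → locker 4  [load 875/875]
4 storage lockers opened.

4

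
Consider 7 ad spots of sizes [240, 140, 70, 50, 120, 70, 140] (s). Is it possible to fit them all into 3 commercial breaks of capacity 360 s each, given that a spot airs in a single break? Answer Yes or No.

Yes

A valid assignment using 3 commercial breaks:
  break 1: 240 + 120 = 360
  break 2: 140 + 140 + 70 = 350
  break 3: 70 + 50 = 120
Every load is within 360 s, so 3 commercial breaks suffice.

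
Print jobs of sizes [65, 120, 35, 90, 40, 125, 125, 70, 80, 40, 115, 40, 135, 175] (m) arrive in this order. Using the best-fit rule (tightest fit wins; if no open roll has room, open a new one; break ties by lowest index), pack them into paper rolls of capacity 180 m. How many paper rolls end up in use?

  65 → roll 1 (new)  [load 65/180]
  120 → roll 2 (new)  [load 120/180]
  35 → roll 2  [load 155/180]
  90 → roll 1  [load 155/180]
  40 → roll 3 (new)  [load 40/180]
  125 → roll 3  [load 165/180]
  125 → roll 4 (new)  [load 125/180]
  70 → roll 5 (new)  [load 70/180]
  80 → roll 5  [load 150/180]
  40 → roll 4  [load 165/180]
  115 → roll 6 (new)  [load 115/180]
  40 → roll 6  [load 155/180]
  135 → roll 7 (new)  [load 135/180]
  175 → roll 8 (new)  [load 175/180]
8 paper rolls opened.

8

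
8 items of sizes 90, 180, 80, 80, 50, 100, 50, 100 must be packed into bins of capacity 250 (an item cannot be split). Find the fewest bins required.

3

Total = 180 + 100 + 100 + 90 + 80 + 80 + 50 + 50 = 730.
Lower bound: ⌈730/250⌉ = 3 bins.
A packing using 3 bins:
  bin 1: 180 + 50 = 230
  bin 2: 100 + 100 + 50 = 250
  bin 3: 90 + 80 + 80 = 250
This matches the lower bound, so 3 is optimal.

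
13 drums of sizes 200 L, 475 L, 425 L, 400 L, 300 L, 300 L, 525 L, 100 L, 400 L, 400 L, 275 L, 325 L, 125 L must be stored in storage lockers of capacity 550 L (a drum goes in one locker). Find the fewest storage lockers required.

Total = 525 + 475 + 425 + 400 + 400 + 400 + 325 + 300 + 300 + 275 + 200 + 125 + 100 = 4250 L.
Lower bound: ⌈4250/550⌉ = 8 storage lockers.
Also, 9 drums each exceed 275 L, and no two of those can share a locker, so at least 9 storage lockers are needed.
A packing using 10 storage lockers:
  locker 1: 525 = 525
  locker 2: 475 = 475
  locker 3: 425 + 125 = 550
  locker 4: 400 + 100 = 500
  locker 5: 400 = 400
  locker 6: 400 = 400
  locker 7: 325 + 200 = 525
  locker 8: 300 = 300
  locker 9: 300 = 300
  locker 10: 275 = 275
No arrangement into 9 storage lockers stays within capacity, so 10 is optimal.

10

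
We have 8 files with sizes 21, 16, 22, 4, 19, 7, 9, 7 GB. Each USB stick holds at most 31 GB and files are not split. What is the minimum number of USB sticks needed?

4

Total = 22 + 21 + 19 + 16 + 9 + 7 + 7 + 4 = 105 GB.
Lower bound: ⌈105/31⌉ = 4 USB sticks.
A packing using 4 USB sticks:
  USB stick 1: 22 + 9 = 31
  USB stick 2: 21 + 7 = 28
  USB stick 3: 19 + 7 + 4 = 30
  USB stick 4: 16 = 16
This matches the lower bound, so 4 is optimal.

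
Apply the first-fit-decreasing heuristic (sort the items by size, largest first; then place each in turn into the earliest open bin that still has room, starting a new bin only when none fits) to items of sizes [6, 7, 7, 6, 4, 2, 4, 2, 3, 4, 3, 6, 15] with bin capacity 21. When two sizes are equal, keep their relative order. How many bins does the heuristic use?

Sorted descending: 15, 7, 7, 6, 6, 6, 4, 4, 4, 3, 3, 2, 2.
  15 → bin 1 (new)  [load 15/21]
  7 → bin 2 (new)  [load 7/21]
  7 → bin 2  [load 14/21]
  6 → bin 1  [load 21/21]
  6 → bin 2  [load 20/21]
  6 → bin 3 (new)  [load 6/21]
  4 → bin 3  [load 10/21]
  4 → bin 3  [load 14/21]
  4 → bin 3  [load 18/21]
  3 → bin 3  [load 21/21]
  3 → bin 4 (new)  [load 3/21]
  2 → bin 4  [load 5/21]
  2 → bin 4  [load 7/21]
4 bins opened.

4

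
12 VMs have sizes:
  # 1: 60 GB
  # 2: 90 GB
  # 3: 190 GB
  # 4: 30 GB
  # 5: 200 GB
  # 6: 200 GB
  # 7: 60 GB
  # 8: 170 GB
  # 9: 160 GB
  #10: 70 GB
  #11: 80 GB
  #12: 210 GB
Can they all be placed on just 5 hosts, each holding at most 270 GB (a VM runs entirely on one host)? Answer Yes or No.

No

Total = 1520 GB; ⌈1520/270⌉ = 6.
At least 6 hosts are required, but only 5 are allowed.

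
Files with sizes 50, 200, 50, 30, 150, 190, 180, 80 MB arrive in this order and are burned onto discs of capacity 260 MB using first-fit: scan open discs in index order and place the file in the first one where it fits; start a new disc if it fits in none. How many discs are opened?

  50 → disc 1 (new)  [load 50/260]
  200 → disc 1  [load 250/260]
  50 → disc 2 (new)  [load 50/260]
  30 → disc 2  [load 80/260]
  150 → disc 2  [load 230/260]
  190 → disc 3 (new)  [load 190/260]
  180 → disc 4 (new)  [load 180/260]
  80 → disc 4  [load 260/260]
4 discs opened.

4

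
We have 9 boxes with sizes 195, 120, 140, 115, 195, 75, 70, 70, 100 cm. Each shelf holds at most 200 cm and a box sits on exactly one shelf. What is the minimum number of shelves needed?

6

Total = 195 + 195 + 140 + 120 + 115 + 100 + 75 + 70 + 70 = 1080 cm.
Lower bound: ⌈1080/200⌉ = 6 shelves.
A packing using 6 shelves:
  shelf 1: 195 = 195
  shelf 2: 195 = 195
  shelf 3: 140 = 140
  shelf 4: 120 + 75 = 195
  shelf 5: 115 + 70 = 185
  shelf 6: 100 + 70 = 170
This matches the lower bound, so 6 is optimal.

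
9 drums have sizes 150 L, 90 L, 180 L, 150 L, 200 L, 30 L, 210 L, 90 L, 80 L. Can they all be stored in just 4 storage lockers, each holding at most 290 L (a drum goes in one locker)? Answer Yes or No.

Total = 1180 L; ⌈1180/290⌉ = 5.
At least 5 storage lockers are required, but only 4 are allowed.

No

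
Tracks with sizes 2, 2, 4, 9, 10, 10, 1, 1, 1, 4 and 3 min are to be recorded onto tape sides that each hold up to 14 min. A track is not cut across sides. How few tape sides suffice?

Total = 10 + 10 + 9 + 4 + 4 + 3 + 2 + 2 + 1 + 1 + 1 = 47 min.
Lower bound: ⌈47/14⌉ = 4 tape sides.
A packing using 4 tape sides:
  side 1: 10 + 4 = 14
  side 2: 10 + 4 = 14
  side 3: 9 + 3 + 2 = 14
  side 4: 2 + 1 + 1 + 1 = 5
This matches the lower bound, so 4 is optimal.

4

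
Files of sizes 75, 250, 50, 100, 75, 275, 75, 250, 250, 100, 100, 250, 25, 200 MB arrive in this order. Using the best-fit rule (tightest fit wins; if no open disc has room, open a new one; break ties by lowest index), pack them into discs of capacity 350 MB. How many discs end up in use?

  75 → disc 1 (new)  [load 75/350]
  250 → disc 1  [load 325/350]
  50 → disc 2 (new)  [load 50/350]
  100 → disc 2  [load 150/350]
  75 → disc 2  [load 225/350]
  275 → disc 3 (new)  [load 275/350]
  75 → disc 3  [load 350/350]
  250 → disc 4 (new)  [load 250/350]
  250 → disc 5 (new)  [load 250/350]
  100 → disc 4  [load 350/350]
  100 → disc 5  [load 350/350]
  250 → disc 6 (new)  [load 250/350]
  25 → disc 1  [load 350/350]
  200 → disc 7 (new)  [load 200/350]
7 discs opened.

7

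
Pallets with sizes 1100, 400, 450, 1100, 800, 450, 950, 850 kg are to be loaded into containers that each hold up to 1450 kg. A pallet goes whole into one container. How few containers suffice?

Total = 1100 + 1100 + 950 + 850 + 800 + 450 + 450 + 400 = 6100 kg.
Lower bound: ⌈6100/1450⌉ = 5 containers.
A packing using 5 containers:
  container 1: 1100 = 1100
  container 2: 1100 = 1100
  container 3: 950 + 450 = 1400
  container 4: 850 + 450 = 1300
  container 5: 800 + 400 = 1200
This matches the lower bound, so 5 is optimal.

5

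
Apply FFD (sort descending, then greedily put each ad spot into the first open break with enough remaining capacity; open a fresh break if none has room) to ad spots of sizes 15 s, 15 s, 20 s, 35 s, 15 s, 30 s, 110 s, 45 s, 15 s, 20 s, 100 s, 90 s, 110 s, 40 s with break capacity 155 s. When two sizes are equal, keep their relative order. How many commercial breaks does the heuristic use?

Sorted descending: 110, 110, 100, 90, 45, 40, 35, 30, 20, 20, 15, 15, 15, 15.
  110 → break 1 (new)  [load 110/155]
  110 → break 2 (new)  [load 110/155]
  100 → break 3 (new)  [load 100/155]
  90 → break 4 (new)  [load 90/155]
  45 → break 1  [load 155/155]
  40 → break 2  [load 150/155]
  35 → break 3  [load 135/155]
  30 → break 4  [load 120/155]
  20 → break 3  [load 155/155]
  20 → break 4  [load 140/155]
  15 → break 4  [load 155/155]
  15 → break 5 (new)  [load 15/155]
  15 → break 5  [load 30/155]
  15 → break 5  [load 45/155]
5 commercial breaks opened.

5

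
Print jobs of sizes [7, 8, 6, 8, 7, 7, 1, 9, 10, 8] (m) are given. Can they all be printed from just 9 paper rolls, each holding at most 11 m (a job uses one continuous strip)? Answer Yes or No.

Yes

A valid assignment using 9 paper rolls:
  roll 1: 10 + 1 = 11
  roll 2: 9 = 9
  roll 3: 8 = 8
  roll 4: 8 = 8
  roll 5: 8 = 8
  roll 6: 7 = 7
  roll 7: 7 = 7
  roll 8: 7 = 7
  roll 9: 6 = 6
Every load is within 11 m, so 9 paper rolls suffice.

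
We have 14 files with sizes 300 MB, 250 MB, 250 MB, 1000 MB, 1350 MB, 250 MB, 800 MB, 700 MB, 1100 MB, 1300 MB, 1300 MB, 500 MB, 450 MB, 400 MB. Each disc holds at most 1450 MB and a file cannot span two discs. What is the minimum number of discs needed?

8

Total = 1350 + 1300 + 1300 + 1100 + 1000 + 800 + 700 + 500 + 450 + 400 + 300 + 250 + 250 + 250 = 9950 MB.
Lower bound: ⌈9950/1450⌉ = 7 discs.
A packing using 8 discs:
  disc 1: 1350 = 1350
  disc 2: 1300 = 1300
  disc 3: 1300 = 1300
  disc 4: 1100 + 300 = 1400
  disc 5: 1000 + 450 = 1450
  disc 6: 800 + 500 = 1300
  disc 7: 700 + 400 + 250 = 1350
  disc 8: 250 + 250 = 500
No arrangement into 7 discs stays within capacity, so 8 is optimal.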